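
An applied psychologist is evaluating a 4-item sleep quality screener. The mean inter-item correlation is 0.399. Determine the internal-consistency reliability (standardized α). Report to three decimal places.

Standardized α = k·r̄ / (1 + (k−1)·r̄) = 4 × 0.399 / (1 + 3 × 0.399)
  = 1.5960 / 2.1970 = 0.726

standardized α = 0.726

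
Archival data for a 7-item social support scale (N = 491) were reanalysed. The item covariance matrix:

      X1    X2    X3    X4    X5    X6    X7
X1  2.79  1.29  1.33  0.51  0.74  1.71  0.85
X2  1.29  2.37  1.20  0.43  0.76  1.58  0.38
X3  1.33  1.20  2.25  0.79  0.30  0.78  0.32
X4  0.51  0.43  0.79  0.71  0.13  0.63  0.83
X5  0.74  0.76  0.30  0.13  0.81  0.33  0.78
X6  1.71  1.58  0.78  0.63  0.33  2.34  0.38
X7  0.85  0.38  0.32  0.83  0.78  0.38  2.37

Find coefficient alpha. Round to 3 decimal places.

coefficient alpha = 0.819

Σσ²ᵢ = 2.79 + 2.37 + 2.25 + 0.71 + 0.81 + 2.34 + 2.37 = 13.64
Σ_{i<j} σ_ij = 16.05
σ²_T = 13.64 + 2 × 16.05 = 45.74
α = (k/(k−1))·(1 − Σσ²ᵢ/σ²_T) = (7/6)·(1 − 13.64/45.74) = 0.819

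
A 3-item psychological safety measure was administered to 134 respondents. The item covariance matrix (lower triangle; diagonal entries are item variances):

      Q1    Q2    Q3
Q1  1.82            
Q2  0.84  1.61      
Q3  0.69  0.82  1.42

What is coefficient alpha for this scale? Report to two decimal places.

α = 0.74

Σσᵢ² = 1.82 + 1.61 + 1.42 = 4.85
Sum of the distinct covariances = 2.35
σ²_total = 4.85 + 2 × 2.35 = 9.55
α = (k/(k−1))·(1 − Σσᵢ²/σ²_total) = (3/2)·(1 − 4.85/9.55) = 0.74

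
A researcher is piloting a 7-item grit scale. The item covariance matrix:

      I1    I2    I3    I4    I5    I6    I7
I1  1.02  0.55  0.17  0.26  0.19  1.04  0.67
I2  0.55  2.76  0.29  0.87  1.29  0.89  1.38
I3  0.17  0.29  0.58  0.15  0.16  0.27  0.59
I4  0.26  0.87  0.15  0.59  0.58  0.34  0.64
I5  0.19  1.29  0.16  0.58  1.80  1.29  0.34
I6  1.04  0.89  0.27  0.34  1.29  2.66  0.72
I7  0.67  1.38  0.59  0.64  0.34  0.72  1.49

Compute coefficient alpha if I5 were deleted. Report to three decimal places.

Remaining items: I1, I2, I3, I4, I6, I7 (k = 6).
sum of item variances = 1.02 + 2.76 + 0.58 + 0.59 + 2.66 + 1.49 = 9.10
σ²_T = 9.10 + 2 × 8.83 = 26.76
α (item deleted) = (6/5)·(1 − 9.10/26.76) = 0.792

coefficient alpha = 0.792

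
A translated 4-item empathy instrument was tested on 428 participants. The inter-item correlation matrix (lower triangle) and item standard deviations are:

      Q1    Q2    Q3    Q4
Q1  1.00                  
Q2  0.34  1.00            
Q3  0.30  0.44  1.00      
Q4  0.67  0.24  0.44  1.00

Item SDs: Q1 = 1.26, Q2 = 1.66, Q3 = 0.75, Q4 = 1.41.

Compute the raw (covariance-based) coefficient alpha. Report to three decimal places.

Σσ²ᵢ = 1.26² + 1.66² + 0.75² + 1.41² = 6.8938
Covariances σ_ij = r_ij · s_i · s_j:
  σ(Q1,Q2) = 0.34 × 1.26 × 1.66 = 0.7111
  σ(Q1,Q3) = 0.30 × 1.26 × 0.75 = 0.2835
  σ(Q1,Q4) = 0.67 × 1.26 × 1.41 = 1.1903
  σ(Q2,Q3) = 0.44 × 1.66 × 0.75 = 0.5478
  σ(Q2,Q4) = 0.24 × 1.66 × 1.41 = 0.5617
  σ(Q3,Q4) = 0.44 × 0.75 × 1.41 = 0.4653
σ²_T = Σσ²ᵢ + 2·Σσ_ij = 6.8938 + 2 × 3.7597 = 14.4132
α = (4/3)·(1 − 6.8938/14.4132) = 0.696

α = 0.696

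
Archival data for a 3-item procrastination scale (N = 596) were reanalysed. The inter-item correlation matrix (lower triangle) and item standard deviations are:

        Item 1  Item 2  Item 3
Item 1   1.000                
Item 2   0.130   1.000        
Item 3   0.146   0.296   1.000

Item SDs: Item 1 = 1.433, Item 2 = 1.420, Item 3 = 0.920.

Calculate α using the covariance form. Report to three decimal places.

Σσ²ᵢ = 1.433² + 1.420² + 0.920² = 4.9163
Covariances σ_ij = r_ij · s_i · s_j:
  σ(Item 1,Item 2) = 0.130 × 1.433 × 1.420 = 0.2645
  σ(Item 1,Item 3) = 0.146 × 1.433 × 0.920 = 0.1925
  σ(Item 2,Item 3) = 0.296 × 1.420 × 0.920 = 0.3867
σ²_T = Σσ²ᵢ + 2·Σσ_ij = 4.9163 + 2 × 0.8437 = 6.6037
α = (3/2)·(1 − 4.9163/6.6037) = 0.383

α = 0.383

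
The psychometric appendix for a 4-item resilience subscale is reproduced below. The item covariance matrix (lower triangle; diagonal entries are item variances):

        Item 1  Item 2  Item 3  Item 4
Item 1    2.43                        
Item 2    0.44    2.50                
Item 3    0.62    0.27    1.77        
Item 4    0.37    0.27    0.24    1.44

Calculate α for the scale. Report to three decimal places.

Σσ²ᵢ = 2.43 + 2.50 + 1.77 + 1.44 = 8.14
Sum of the distinct covariances = 2.21
total variance = 8.14 + 2 × 2.21 = 12.56
α = (k/(k−1))·(1 − Σσ²ᵢ/total variance) = (4/3)·(1 − 8.14/12.56) = 0.469

α = 0.469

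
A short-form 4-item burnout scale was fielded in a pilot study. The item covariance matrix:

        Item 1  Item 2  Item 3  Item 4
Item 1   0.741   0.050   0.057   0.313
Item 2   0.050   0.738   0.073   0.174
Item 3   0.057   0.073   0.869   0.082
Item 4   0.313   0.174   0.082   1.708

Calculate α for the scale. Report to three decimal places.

α = 0.360

sum of item variances = 0.741 + 0.738 + 0.869 + 1.708 = 4.056
Σ_{i<j} σ_ij = 0.749
total variance = 4.056 + 2 × 0.749 = 5.554
α = (k/(k−1))·(1 − sum of item variances/total variance) = (4/3)·(1 − 4.056/5.554) = 0.360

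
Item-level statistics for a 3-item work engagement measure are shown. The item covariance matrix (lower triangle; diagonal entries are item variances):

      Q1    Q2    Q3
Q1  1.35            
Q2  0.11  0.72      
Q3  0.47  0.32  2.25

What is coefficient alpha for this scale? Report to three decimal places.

α = 0.441

Σσᵢ² = 1.35 + 0.72 + 2.25 = 4.32
Sum of the distinct covariances = 0.90
σ²_T = 4.32 + 2 × 0.90 = 6.12
α = (k/(k−1))·(1 − Σσᵢ²/σ²_T) = (3/2)·(1 − 4.32/6.12) = 0.441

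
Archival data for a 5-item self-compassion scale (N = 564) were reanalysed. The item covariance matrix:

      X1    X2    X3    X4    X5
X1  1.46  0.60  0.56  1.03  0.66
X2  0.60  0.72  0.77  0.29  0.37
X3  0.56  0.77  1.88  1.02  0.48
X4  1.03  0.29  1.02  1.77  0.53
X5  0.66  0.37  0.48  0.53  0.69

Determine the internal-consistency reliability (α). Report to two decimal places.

α = 0.82

ΣVar(i) = 1.46 + 0.72 + 1.88 + 1.77 + 0.69 = 6.52
Sum of off-diagonal covariances = 6.31
Var(T) = 6.52 + 2 × 6.31 = 19.14
α = (k/(k−1))·(1 − ΣVar(i)/Var(T)) = (5/4)·(1 − 6.52/19.14) = 0.82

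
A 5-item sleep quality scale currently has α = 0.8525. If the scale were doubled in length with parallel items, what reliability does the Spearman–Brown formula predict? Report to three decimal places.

predicted reliability = 0.920

Length factor m = 2
α' = m·α / (1 + (m−1)·α)
   = 2 × 0.8525 / (1 + (2 − 1) × 0.8525)
   = 1.7050 / 1.8525 = 0.920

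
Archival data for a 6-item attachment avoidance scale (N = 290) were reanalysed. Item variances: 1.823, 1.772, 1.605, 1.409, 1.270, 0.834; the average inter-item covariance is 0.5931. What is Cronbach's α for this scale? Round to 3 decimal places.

Cronbach's α = 0.806

sum of item variances = 1.823 + 1.772 + 1.605 + 1.409 + 1.270 + 0.834 = 8.713
Sum of the 15 distinct covariances = 15 × 0.5931 = 8.8965
σ²_total = sum of item variances + 2·Σcov = 8.713 + 2 × 8.8965 = 26.5060
α = (6/5)·(1 − 8.713/26.5060) = 0.806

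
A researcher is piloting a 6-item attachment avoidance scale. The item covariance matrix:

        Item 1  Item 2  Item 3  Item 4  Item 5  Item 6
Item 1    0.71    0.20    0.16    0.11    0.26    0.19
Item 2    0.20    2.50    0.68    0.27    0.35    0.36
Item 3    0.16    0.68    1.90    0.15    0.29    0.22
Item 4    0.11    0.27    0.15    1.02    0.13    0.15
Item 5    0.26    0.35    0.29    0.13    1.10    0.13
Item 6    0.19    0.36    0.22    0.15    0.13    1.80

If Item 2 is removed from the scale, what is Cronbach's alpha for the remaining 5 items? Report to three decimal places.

α = 0.443

Remaining items: Item 1, Item 3, Item 4, Item 5, Item 6 (k = 5).
Σσ²ᵢ = 0.71 + 1.90 + 1.02 + 1.10 + 1.80 = 6.53
σ²_total = 6.53 + 2 × 1.79 = 10.11
α (item deleted) = (5/4)·(1 − 6.53/10.11) = 0.443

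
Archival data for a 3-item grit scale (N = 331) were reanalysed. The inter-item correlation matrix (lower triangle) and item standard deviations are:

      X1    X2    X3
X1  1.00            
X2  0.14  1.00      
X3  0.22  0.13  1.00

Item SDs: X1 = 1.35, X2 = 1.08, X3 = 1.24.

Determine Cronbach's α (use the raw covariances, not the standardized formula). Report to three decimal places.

Σσ²ᵢ = 1.35² + 1.08² + 1.24² = 4.5265
Covariances σ_ij = r_ij · s_i · s_j:
  σ(X1,X2) = 0.14 × 1.35 × 1.08 = 0.2041
  σ(X1,X3) = 0.22 × 1.35 × 1.24 = 0.3683
  σ(X2,X3) = 0.13 × 1.08 × 1.24 = 0.1741
σ²_T = Σσ²ᵢ + 2·Σσ_ij = 4.5265 + 2 × 0.7465 = 6.0195
α = (3/2)·(1 − 4.5265/6.0195) = 0.372

Cronbach's α = 0.372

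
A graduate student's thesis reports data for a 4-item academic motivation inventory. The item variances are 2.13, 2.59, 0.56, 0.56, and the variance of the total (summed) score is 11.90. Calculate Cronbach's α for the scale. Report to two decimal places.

ΣVar(i) = 2.13 + 2.59 + 0.56 + 0.56 = 5.84
α = (k/(k−1))·(1 − ΣVar(i)/Var(T)) = (4/3)·(1 − 5.84/11.90) = 0.68

Cronbach's α = 0.68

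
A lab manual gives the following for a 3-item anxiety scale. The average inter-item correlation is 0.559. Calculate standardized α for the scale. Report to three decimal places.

α = 0.792

Standardized α = k·r̄ / (1 + (k−1)·r̄) = 3 × 0.559 / (1 + 2 × 0.559)
  = 1.6770 / 2.1180 = 0.792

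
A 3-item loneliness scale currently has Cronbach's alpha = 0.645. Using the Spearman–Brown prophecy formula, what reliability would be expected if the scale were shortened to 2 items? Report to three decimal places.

predicted reliability = 0.548

Length factor m = 2/3 = 0.6667
α' = m·α / (1 − (1−m)·α)
   = 2/3 × 0.645 / (1 − (1 − 2/3) × 0.645)
   = 0.4300 / 0.7850 = 0.548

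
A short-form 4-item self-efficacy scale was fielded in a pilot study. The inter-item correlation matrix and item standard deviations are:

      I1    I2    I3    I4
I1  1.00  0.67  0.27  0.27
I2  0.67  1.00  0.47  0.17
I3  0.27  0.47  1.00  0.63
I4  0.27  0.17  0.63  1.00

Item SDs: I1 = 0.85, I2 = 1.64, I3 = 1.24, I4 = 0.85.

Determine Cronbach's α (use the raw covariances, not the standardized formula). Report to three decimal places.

Cronbach's α = 0.714

Σσ²ᵢ = 0.85² + 1.64² + 1.24² + 0.85² = 5.6722
Covariances σ_ij = r_ij · s_i · s_j:
  σ(I1,I2) = 0.67 × 0.85 × 1.64 = 0.9340
  σ(I1,I3) = 0.27 × 0.85 × 1.24 = 0.2846
  σ(I1,I4) = 0.27 × 0.85 × 0.85 = 0.1951
  σ(I2,I3) = 0.47 × 1.64 × 1.24 = 0.9558
  σ(I2,I4) = 0.17 × 1.64 × 0.85 = 0.2370
  σ(I3,I4) = 0.63 × 1.24 × 0.85 = 0.6640
σ²_T = Σσ²ᵢ + 2·Σσ_ij = 5.6722 + 2 × 3.2705 = 12.2132
α = (4/3)·(1 − 5.6722/12.2132) = 0.714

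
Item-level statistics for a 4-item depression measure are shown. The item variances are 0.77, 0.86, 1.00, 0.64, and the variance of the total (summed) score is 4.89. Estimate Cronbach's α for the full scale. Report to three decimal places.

Cronbach's α = 0.442

sum of item variances = 0.77 + 0.86 + 1.00 + 0.64 = 3.27
α = (k/(k−1))·(1 − sum of item variances/Var(T)) = (4/3)·(1 − 3.27/4.89) = 0.442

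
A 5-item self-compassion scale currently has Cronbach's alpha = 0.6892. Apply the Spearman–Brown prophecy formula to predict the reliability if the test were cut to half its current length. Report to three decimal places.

predicted reliability = 0.526

Length factor m = 1/2
α' = m·α / (1 − (1−m)·α)
   = 1/2 × 0.6892 / (1 − (1 − 1/2) × 0.6892)
   = 0.3446 / 0.6554 = 0.526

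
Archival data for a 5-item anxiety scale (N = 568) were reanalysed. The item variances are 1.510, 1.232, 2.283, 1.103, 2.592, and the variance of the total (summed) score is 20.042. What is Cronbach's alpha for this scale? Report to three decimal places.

Σσᵢ² = 1.510 + 1.232 + 2.283 + 1.103 + 2.592 = 8.720
α = (k/(k−1))·(1 − Σσᵢ²/σ²_total) = (5/4)·(1 − 8.720/20.042) = 0.706

α = 0.706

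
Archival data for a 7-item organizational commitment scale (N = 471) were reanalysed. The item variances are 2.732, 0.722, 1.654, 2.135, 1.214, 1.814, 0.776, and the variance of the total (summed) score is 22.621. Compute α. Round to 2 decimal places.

ΣVar(i) = 2.732 + 0.722 + 1.654 + 2.135 + 1.214 + 1.814 + 0.776 = 11.047
α = (k/(k−1))·(1 − ΣVar(i)/σ²_total) = (7/6)·(1 − 11.047/22.621) = 0.60

α = 0.60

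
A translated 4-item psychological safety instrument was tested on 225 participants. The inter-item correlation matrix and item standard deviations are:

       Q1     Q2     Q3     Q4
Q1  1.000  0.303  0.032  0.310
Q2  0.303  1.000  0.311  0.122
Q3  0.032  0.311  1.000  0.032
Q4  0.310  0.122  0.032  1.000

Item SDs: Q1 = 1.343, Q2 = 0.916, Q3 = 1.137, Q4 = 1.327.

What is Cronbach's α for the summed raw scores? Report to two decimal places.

Σσ²ᵢ = 1.343² + 0.916² + 1.137² + 1.327² = 5.6964
Covariances σ_ij = r_ij · s_i · s_j:
  σ(Q1,Q2) = 0.303 × 1.343 × 0.916 = 0.3727
  σ(Q1,Q3) = 0.032 × 1.343 × 1.137 = 0.0489
  σ(Q1,Q4) = 0.310 × 1.343 × 1.327 = 0.5525
  σ(Q2,Q3) = 0.311 × 0.916 × 1.137 = 0.3239
  σ(Q2,Q4) = 0.122 × 0.916 × 1.327 = 0.1483
  σ(Q3,Q4) = 0.032 × 1.137 × 1.327 = 0.0483
σ²_T = Σσ²ᵢ + 2·Σσ_ij = 5.6964 + 2 × 1.4946 = 8.6856
α = (4/3)·(1 − 5.6964/8.6856) = 0.46

Cronbach's α = 0.46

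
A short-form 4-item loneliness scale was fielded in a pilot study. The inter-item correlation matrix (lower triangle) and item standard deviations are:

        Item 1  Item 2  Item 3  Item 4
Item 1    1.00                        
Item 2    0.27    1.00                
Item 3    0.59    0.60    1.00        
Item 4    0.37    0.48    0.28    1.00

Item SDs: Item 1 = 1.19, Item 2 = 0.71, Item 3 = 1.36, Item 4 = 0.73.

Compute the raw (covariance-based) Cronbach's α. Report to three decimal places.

Σσ²ᵢ = 1.19² + 0.71² + 1.36² + 0.73² = 4.3027
Covariances σ_ij = r_ij · s_i · s_j:
  σ(Item 1,Item 2) = 0.27 × 1.19 × 0.71 = 0.2281
  σ(Item 1,Item 3) = 0.59 × 1.19 × 1.36 = 0.9549
  σ(Item 1,Item 4) = 0.37 × 1.19 × 0.73 = 0.3214
  σ(Item 2,Item 3) = 0.60 × 0.71 × 1.36 = 0.5794
  σ(Item 2,Item 4) = 0.48 × 0.71 × 0.73 = 0.2488
  σ(Item 3,Item 4) = 0.28 × 1.36 × 0.73 = 0.2780
σ²_T = Σσ²ᵢ + 2·Σσ_ij = 4.3027 + 2 × 2.6106 = 9.5239
α = (4/3)·(1 − 4.3027/9.5239) = 0.731

α = 0.731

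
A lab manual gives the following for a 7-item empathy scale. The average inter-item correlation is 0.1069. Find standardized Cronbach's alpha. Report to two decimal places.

Standardized α = k·r̄ / (1 + (k−1)·r̄) = 7 × 0.1069 / (1 + 6 × 0.1069)
  = 0.7483 / 1.6414 = 0.46

α = 0.46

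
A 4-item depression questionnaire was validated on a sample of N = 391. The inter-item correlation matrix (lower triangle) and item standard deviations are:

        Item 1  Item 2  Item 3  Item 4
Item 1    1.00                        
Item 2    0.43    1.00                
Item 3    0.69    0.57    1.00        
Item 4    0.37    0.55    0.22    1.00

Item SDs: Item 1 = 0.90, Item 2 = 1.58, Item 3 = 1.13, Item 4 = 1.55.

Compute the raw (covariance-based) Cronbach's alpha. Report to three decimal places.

Σσ²ᵢ = 0.90² + 1.58² + 1.13² + 1.55² = 6.9858
Covariances σ_ij = r_ij · s_i · s_j:
  σ(Item 1,Item 2) = 0.43 × 0.90 × 1.58 = 0.6115
  σ(Item 1,Item 3) = 0.69 × 0.90 × 1.13 = 0.7017
  σ(Item 1,Item 4) = 0.37 × 0.90 × 1.55 = 0.5161
  σ(Item 2,Item 3) = 0.57 × 1.58 × 1.13 = 1.0177
  σ(Item 2,Item 4) = 0.55 × 1.58 × 1.55 = 1.3470
  σ(Item 3,Item 4) = 0.22 × 1.13 × 1.55 = 0.3853
σ²_T = Σσ²ᵢ + 2·Σσ_ij = 6.9858 + 2 × 4.5793 = 16.1444
α = (4/3)·(1 − 6.9858/16.1444) = 0.756

α = 0.756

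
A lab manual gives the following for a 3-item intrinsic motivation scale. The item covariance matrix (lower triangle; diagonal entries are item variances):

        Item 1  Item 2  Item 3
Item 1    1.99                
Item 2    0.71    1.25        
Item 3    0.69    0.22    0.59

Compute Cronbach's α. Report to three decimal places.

Σσ²ᵢ = 1.99 + 1.25 + 0.59 = 3.83
Sum of the distinct covariances = 1.62
total variance = 3.83 + 2 × 1.62 = 7.07
α = (k/(k−1))·(1 − Σσ²ᵢ/total variance) = (3/2)·(1 − 3.83/7.07) = 0.687

Cronbach's α = 0.687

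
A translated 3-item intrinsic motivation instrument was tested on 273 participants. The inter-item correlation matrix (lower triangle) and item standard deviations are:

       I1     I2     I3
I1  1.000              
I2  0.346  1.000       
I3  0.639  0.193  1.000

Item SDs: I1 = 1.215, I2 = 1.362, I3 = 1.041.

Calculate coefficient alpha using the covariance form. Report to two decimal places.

Σσ²ᵢ = 1.215² + 1.362² + 1.041² = 4.4150
Covariances σ_ij = r_ij · s_i · s_j:
  σ(I1,I2) = 0.346 × 1.215 × 1.362 = 0.5726
  σ(I1,I3) = 0.639 × 1.215 × 1.041 = 0.8082
  σ(I2,I3) = 0.193 × 1.362 × 1.041 = 0.2736
σ²_T = Σσ²ᵢ + 2·Σσ_ij = 4.4150 + 2 × 1.6544 = 7.7238
α = (3/2)·(1 − 4.4150/7.7238) = 0.64

coefficient alpha = 0.64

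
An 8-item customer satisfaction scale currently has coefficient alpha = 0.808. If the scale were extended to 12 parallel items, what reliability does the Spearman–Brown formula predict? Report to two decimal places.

Length factor m = 12/8 = 1.5000
α' = m·α / (1 + (m−1)·α)
   = 12/8 × 0.808 / (1 + (12/8 − 1) × 0.808)
   = 1.2120 / 1.4040 = 0.86

predicted reliability = 0.86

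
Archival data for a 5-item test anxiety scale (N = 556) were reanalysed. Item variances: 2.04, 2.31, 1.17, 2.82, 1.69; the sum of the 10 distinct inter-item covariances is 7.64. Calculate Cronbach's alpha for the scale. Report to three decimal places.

α = 0.755

ΣVar(i) = 2.04 + 2.31 + 1.17 + 2.82 + 1.69 = 10.03
Sum of distinct covariances = 7.64
σ²_T = ΣVar(i) + 2·Σcov = 10.03 + 2 × 7.64 = 25.31
α = (5/4)·(1 − 10.03/25.31) = 0.755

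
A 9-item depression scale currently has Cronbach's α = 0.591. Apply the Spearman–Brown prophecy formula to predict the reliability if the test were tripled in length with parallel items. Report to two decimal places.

Length factor m = 3
α' = m·α / (1 + (m−1)·α)
   = 3 × 0.591 / (1 + (3 − 1) × 0.591)
   = 1.7730 / 2.1820 = 0.81

predicted reliability = 0.81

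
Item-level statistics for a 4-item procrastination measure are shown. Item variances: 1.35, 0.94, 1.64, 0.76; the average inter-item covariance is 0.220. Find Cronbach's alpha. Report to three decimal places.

Σσᵢ² = 1.35 + 0.94 + 1.64 + 0.76 = 4.69
Sum of the 6 distinct covariances = 6 × 0.220 = 1.320
total variance = Σσᵢ² + 2·Σcov = 4.69 + 2 × 1.320 = 7.330
α = (4/3)·(1 − 4.69/7.330) = 0.480

Cronbach's alpha = 0.480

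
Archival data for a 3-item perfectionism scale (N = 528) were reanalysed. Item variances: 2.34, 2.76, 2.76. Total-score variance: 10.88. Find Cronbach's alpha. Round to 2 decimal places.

Cronbach's alpha = 0.42

sum of item variances = 2.34 + 2.76 + 2.76 = 7.86
α = (k/(k−1))·(1 − sum of item variances/σ²_T) = (3/2)·(1 − 7.86/10.88) = 0.42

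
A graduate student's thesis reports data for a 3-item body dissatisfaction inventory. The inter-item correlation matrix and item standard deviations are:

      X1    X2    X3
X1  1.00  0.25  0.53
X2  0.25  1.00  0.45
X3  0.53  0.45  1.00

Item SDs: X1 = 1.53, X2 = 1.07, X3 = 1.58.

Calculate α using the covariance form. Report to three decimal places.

Σσ²ᵢ = 1.53² + 1.07² + 1.58² = 5.9822
Covariances σ_ij = r_ij · s_i · s_j:
  σ(X1,X2) = 0.25 × 1.53 × 1.07 = 0.4093
  σ(X1,X3) = 0.53 × 1.53 × 1.58 = 1.2812
  σ(X2,X3) = 0.45 × 1.07 × 1.58 = 0.7608
σ²_T = Σσ²ᵢ + 2·Σσ_ij = 5.9822 + 2 × 2.4513 = 10.8848
α = (3/2)·(1 − 5.9822/10.8848) = 0.676

α = 0.676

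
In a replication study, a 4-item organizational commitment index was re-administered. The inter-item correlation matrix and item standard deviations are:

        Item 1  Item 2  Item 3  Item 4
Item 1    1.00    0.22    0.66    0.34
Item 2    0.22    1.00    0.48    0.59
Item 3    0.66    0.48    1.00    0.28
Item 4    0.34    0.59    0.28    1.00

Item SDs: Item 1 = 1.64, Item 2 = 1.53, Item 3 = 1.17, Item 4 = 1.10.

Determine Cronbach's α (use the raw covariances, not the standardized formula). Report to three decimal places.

Cronbach's α = 0.733

Σσ²ᵢ = 1.64² + 1.53² + 1.17² + 1.10² = 7.6094
Covariances σ_ij = r_ij · s_i · s_j:
  σ(Item 1,Item 2) = 0.22 × 1.64 × 1.53 = 0.5520
  σ(Item 1,Item 3) = 0.66 × 1.64 × 1.17 = 1.2664
  σ(Item 1,Item 4) = 0.34 × 1.64 × 1.10 = 0.6134
  σ(Item 2,Item 3) = 0.48 × 1.53 × 1.17 = 0.8592
  σ(Item 2,Item 4) = 0.59 × 1.53 × 1.10 = 0.9930
  σ(Item 3,Item 4) = 0.28 × 1.17 × 1.10 = 0.3604
σ²_T = Σσ²ᵢ + 2·Σσ_ij = 7.6094 + 2 × 4.6444 = 16.8982
α = (4/3)·(1 − 7.6094/16.8982) = 0.733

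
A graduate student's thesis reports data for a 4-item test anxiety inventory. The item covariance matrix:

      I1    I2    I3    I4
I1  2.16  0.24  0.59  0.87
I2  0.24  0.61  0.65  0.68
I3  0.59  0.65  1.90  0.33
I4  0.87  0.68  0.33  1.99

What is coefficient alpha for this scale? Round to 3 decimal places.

α = 0.670

ΣVar(i) = 2.16 + 0.61 + 1.90 + 1.99 = 6.66
Sum of off-diagonal covariances = 3.36
σ²_total = 6.66 + 2 × 3.36 = 13.38
α = (k/(k−1))·(1 − ΣVar(i)/σ²_total) = (4/3)·(1 − 6.66/13.38) = 0.670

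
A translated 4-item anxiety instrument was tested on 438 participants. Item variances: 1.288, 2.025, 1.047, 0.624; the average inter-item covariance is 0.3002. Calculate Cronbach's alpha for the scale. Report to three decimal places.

Σσᵢ² = 1.288 + 2.025 + 1.047 + 0.624 = 4.984
Sum of the 6 distinct covariances = 6 × 0.3002 = 1.8012
σ²_T = Σσᵢ² + 2·Σcov = 4.984 + 2 × 1.8012 = 8.5864
α = (4/3)·(1 − 4.984/8.5864) = 0.559

α = 0.559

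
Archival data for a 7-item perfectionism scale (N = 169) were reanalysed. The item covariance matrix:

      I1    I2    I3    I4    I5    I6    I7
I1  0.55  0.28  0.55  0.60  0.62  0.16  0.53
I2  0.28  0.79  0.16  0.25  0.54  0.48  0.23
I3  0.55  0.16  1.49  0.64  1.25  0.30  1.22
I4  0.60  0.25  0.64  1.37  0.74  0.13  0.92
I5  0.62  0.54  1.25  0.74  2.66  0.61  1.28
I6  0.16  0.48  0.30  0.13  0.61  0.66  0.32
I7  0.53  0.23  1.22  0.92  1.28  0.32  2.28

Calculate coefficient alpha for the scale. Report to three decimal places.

α = 0.825

sum of item variances = 0.55 + 0.79 + 1.49 + 1.37 + 2.66 + 0.66 + 2.28 = 9.80
Sum of off-diagonal covariances = 11.81
σ²_total = 9.80 + 2 × 11.81 = 33.42
α = (k/(k−1))·(1 − sum of item variances/σ²_total) = (7/6)·(1 − 9.80/33.42) = 0.825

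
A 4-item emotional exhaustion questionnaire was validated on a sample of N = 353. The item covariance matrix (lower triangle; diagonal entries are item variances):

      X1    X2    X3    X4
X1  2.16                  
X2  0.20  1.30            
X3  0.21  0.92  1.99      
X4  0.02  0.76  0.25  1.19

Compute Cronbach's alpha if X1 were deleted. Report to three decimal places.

Remaining items: X2, X3, X4 (k = 3).
Σσᵢ² = 1.30 + 1.99 + 1.19 = 4.48
σ²_total = 4.48 + 2 × 1.93 = 8.34
α (item deleted) = (3/2)·(1 − 4.48/8.34) = 0.694

α = 0.694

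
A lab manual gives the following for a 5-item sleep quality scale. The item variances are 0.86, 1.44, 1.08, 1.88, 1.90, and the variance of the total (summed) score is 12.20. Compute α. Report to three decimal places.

α = 0.516

Σσ²ᵢ = 0.86 + 1.44 + 1.08 + 1.88 + 1.90 = 7.16
α = (k/(k−1))·(1 − Σσ²ᵢ/total variance) = (5/4)·(1 − 7.16/12.20) = 0.516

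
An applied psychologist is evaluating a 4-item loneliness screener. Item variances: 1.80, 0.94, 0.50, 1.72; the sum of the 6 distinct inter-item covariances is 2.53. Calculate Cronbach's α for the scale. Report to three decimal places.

Cronbach's α = 0.673

ΣVar(i) = 1.80 + 0.94 + 0.50 + 1.72 = 4.96
Sum of distinct covariances = 2.53
Var(T) = ΣVar(i) + 2·Σcov = 4.96 + 2 × 2.53 = 10.02
α = (4/3)·(1 − 4.96/10.02) = 0.673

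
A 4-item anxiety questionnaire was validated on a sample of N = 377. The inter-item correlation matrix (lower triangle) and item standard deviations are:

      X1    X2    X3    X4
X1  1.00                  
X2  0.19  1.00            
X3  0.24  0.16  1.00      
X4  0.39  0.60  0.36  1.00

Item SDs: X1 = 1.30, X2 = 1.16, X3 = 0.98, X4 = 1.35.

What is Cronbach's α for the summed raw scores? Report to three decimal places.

α = 0.663

Σσ²ᵢ = 1.30² + 1.16² + 0.98² + 1.35² = 5.8185
Covariances σ_ij = r_ij · s_i · s_j:
  σ(X1,X2) = 0.19 × 1.30 × 1.16 = 0.2865
  σ(X1,X3) = 0.24 × 1.30 × 0.98 = 0.3058
  σ(X1,X4) = 0.39 × 1.30 × 1.35 = 0.6845
  σ(X2,X3) = 0.16 × 1.16 × 0.98 = 0.1819
  σ(X2,X4) = 0.60 × 1.16 × 1.35 = 0.9396
  σ(X3,X4) = 0.36 × 0.98 × 1.35 = 0.4763
σ²_T = Σσ²ᵢ + 2·Σσ_ij = 5.8185 + 2 × 2.8746 = 11.5677
α = (4/3)·(1 − 5.8185/11.5677) = 0.663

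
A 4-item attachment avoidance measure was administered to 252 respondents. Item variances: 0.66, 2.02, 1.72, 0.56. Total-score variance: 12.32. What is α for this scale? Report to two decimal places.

α = 0.80

Σσ²ᵢ = 0.66 + 2.02 + 1.72 + 0.56 = 4.96
α = (k/(k−1))·(1 − Σσ²ᵢ/Var(T)) = (4/3)·(1 − 4.96/12.32) = 0.80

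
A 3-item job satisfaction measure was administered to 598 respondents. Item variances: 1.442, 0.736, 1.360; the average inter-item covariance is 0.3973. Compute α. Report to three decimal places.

α = 0.604

Σσ²ᵢ = 1.442 + 0.736 + 1.360 = 3.538
Sum of the 3 distinct covariances = 3 × 0.3973 = 1.1919
total variance = Σσ²ᵢ + 2·Σcov = 3.538 + 2 × 1.1919 = 5.9218
α = (3/2)·(1 − 3.538/5.9218) = 0.604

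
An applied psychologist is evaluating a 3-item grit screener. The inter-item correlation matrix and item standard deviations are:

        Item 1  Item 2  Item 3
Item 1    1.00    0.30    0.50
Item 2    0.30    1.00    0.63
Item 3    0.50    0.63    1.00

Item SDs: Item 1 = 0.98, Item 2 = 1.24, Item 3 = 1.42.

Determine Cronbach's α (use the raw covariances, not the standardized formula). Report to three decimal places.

α = 0.735

Σσ²ᵢ = 0.98² + 1.24² + 1.42² = 4.5144
Covariances σ_ij = r_ij · s_i · s_j:
  σ(Item 1,Item 2) = 0.30 × 0.98 × 1.24 = 0.3646
  σ(Item 1,Item 3) = 0.50 × 0.98 × 1.42 = 0.6958
  σ(Item 2,Item 3) = 0.63 × 1.24 × 1.42 = 1.1093
σ²_T = Σσ²ᵢ + 2·Σσ_ij = 4.5144 + 2 × 2.1697 = 8.8538
α = (3/2)·(1 − 4.5144/8.8538) = 0.735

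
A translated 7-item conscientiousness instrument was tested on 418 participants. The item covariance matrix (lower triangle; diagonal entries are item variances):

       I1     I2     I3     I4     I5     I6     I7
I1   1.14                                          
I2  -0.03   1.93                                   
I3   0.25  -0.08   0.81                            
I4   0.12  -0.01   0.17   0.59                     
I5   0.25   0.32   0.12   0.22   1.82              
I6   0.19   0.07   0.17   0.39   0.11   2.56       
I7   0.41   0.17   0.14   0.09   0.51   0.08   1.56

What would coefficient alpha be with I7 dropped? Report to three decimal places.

α = 0.406

Remaining items: I1, I2, I3, I4, I5, I6 (k = 6).
Σσ²ᵢ = 1.14 + 1.93 + 0.81 + 0.59 + 1.82 + 2.56 = 8.85
Var(T) = 8.85 + 2 × 2.26 = 13.37
α (item deleted) = (6/5)·(1 − 8.85/13.37) = 0.406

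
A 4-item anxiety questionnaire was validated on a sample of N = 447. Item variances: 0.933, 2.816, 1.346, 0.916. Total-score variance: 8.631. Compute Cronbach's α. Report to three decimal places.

Σσᵢ² = 0.933 + 2.816 + 1.346 + 0.916 = 6.011
α = (k/(k−1))·(1 − Σσᵢ²/σ²_T) = (4/3)·(1 − 6.011/8.631) = 0.405

α = 0.405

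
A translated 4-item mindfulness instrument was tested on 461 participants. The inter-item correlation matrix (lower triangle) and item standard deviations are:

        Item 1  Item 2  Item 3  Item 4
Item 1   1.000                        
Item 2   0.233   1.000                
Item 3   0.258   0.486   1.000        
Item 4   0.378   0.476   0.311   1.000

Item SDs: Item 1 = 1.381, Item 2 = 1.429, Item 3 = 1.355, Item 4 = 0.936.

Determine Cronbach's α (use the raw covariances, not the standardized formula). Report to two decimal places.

Cronbach's α = 0.67

Σσ²ᵢ = 1.381² + 1.429² + 1.355² + 0.936² = 6.6613
Covariances σ_ij = r_ij · s_i · s_j:
  σ(Item 1,Item 2) = 0.233 × 1.381 × 1.429 = 0.4598
  σ(Item 1,Item 3) = 0.258 × 1.381 × 1.355 = 0.4828
  σ(Item 1,Item 4) = 0.378 × 1.381 × 0.936 = 0.4886
  σ(Item 2,Item 3) = 0.486 × 1.429 × 1.355 = 0.9410
  σ(Item 2,Item 4) = 0.476 × 1.429 × 0.936 = 0.6367
  σ(Item 3,Item 4) = 0.311 × 1.355 × 0.936 = 0.3944
σ²_T = Σσ²ᵢ + 2·Σσ_ij = 6.6613 + 2 × 3.4033 = 13.4679
α = (4/3)·(1 − 6.6613/13.4679) = 0.67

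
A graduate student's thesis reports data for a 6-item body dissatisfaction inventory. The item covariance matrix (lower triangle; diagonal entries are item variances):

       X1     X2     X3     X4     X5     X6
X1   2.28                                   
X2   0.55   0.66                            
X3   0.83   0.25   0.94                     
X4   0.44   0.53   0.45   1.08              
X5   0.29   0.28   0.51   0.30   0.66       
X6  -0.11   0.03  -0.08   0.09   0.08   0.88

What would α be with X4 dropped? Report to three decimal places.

α = 0.616

Remaining items: X1, X2, X3, X5, X6 (k = 5).
Σσ²ᵢ = 2.28 + 0.66 + 0.94 + 0.66 + 0.88 = 5.42
σ²_total = 5.42 + 2 × 2.63 = 10.68
α (item deleted) = (5/4)·(1 − 5.42/10.68) = 0.616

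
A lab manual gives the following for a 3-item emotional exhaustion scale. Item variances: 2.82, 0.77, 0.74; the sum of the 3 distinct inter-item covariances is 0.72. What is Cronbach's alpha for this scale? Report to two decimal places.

Σσᵢ² = 2.82 + 0.77 + 0.74 = 4.33
Sum of distinct covariances = 0.72
σ²_T = Σσᵢ² + 2·Σcov = 4.33 + 2 × 0.72 = 5.77
α = (3/2)·(1 − 4.33/5.77) = 0.37

α = 0.37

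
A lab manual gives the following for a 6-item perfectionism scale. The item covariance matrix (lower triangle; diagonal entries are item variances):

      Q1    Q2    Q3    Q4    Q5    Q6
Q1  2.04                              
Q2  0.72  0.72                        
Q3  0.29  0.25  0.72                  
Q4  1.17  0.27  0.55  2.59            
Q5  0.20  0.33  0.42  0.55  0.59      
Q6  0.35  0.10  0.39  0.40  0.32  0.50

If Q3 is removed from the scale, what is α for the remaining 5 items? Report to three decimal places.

α = 0.722

Remaining items: Q1, Q2, Q4, Q5, Q6 (k = 5).
ΣVar(i) = 2.04 + 0.72 + 2.59 + 0.59 + 0.50 = 6.44
Var(T) = 6.44 + 2 × 4.41 = 15.26
α (item deleted) = (5/4)·(1 − 6.44/15.26) = 0.722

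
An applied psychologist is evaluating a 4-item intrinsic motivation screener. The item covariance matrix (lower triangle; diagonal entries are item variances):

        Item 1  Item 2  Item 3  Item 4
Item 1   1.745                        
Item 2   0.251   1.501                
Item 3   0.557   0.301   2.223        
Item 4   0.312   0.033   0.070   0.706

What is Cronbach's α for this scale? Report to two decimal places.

Σσ²ᵢ = 1.745 + 1.501 + 2.223 + 0.706 = 6.175
Sum of the distinct covariances = 1.524
σ²_total = 6.175 + 2 × 1.524 = 9.223
α = (k/(k−1))·(1 − Σσ²ᵢ/σ²_total) = (4/3)·(1 − 6.175/9.223) = 0.44

α = 0.44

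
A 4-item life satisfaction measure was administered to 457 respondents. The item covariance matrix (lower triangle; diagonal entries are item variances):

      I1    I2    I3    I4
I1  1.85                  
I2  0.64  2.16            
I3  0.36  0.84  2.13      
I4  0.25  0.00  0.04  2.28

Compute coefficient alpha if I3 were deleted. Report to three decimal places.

coefficient alpha = 0.331

Remaining items: I1, I2, I4 (k = 3).
Σσ²ᵢ = 1.85 + 2.16 + 2.28 = 6.29
total variance = 6.29 + 2 × 0.89 = 8.07
α (item deleted) = (3/2)·(1 − 6.29/8.07) = 0.331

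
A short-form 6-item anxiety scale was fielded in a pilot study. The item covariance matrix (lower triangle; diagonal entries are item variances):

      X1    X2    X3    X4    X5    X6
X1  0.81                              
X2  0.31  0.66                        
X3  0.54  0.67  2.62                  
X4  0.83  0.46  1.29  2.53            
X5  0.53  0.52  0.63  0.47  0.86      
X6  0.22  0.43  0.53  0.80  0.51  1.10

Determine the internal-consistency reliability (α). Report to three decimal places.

sum of item variances = 0.81 + 0.66 + 2.62 + 2.53 + 0.86 + 1.10 = 8.58
Sum of the distinct covariances = 8.74
Var(T) = 8.58 + 2 × 8.74 = 26.06
α = (k/(k−1))·(1 − sum of item variances/Var(T)) = (6/5)·(1 − 8.58/26.06) = 0.805

α = 0.805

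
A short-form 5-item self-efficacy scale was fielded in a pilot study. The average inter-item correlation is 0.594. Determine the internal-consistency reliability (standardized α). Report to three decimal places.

Standardized α = k·r̄ / (1 + (k−1)·r̄) = 5 × 0.594 / (1 + 4 × 0.594)
  = 2.9700 / 3.3760 = 0.880

α = 0.880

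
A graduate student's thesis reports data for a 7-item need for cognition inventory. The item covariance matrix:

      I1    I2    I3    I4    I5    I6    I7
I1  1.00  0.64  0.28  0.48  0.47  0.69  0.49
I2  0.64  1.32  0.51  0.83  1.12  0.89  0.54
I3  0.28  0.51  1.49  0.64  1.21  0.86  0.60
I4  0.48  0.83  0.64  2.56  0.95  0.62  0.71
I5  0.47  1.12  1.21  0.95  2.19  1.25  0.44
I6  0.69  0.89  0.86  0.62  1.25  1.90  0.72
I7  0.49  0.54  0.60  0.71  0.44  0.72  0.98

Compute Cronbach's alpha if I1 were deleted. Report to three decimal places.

Remaining items: I2, I3, I4, I5, I6, I7 (k = 6).
ΣVar(i) = 1.32 + 1.49 + 2.56 + 2.19 + 1.90 + 0.98 = 10.44
σ²_total = 10.44 + 2 × 11.89 = 34.22
α (item deleted) = (6/5)·(1 − 10.44/34.22) = 0.834

α = 0.834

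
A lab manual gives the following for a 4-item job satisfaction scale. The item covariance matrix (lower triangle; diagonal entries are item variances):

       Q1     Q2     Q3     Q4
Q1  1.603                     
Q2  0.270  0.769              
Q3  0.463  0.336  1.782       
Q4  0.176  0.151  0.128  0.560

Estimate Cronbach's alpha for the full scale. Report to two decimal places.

Σσᵢ² = 1.603 + 0.769 + 1.782 + 0.560 = 4.714
Σ_{i<j} σ_ij = 1.524
σ²_total = 4.714 + 2 × 1.524 = 7.762
α = (k/(k−1))·(1 − Σσᵢ²/σ²_total) = (4/3)·(1 − 4.714/7.762) = 0.52

α = 0.52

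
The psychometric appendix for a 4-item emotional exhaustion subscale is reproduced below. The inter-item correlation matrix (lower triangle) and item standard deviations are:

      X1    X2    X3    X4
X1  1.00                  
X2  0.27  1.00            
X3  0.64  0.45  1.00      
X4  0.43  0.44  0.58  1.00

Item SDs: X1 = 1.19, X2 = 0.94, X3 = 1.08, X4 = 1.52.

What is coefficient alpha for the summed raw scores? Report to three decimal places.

Σσ²ᵢ = 1.19² + 0.94² + 1.08² + 1.52² = 5.7765
Covariances σ_ij = r_ij · s_i · s_j:
  σ(X1,X2) = 0.27 × 1.19 × 0.94 = 0.3020
  σ(X1,X3) = 0.64 × 1.19 × 1.08 = 0.8225
  σ(X1,X4) = 0.43 × 1.19 × 1.52 = 0.7778
  σ(X2,X3) = 0.45 × 0.94 × 1.08 = 0.4568
  σ(X2,X4) = 0.44 × 0.94 × 1.52 = 0.6287
  σ(X3,X4) = 0.58 × 1.08 × 1.52 = 0.9521
σ²_T = Σσ²ᵢ + 2·Σσ_ij = 5.7765 + 2 × 3.9399 = 13.6563
α = (4/3)·(1 − 5.7765/13.6563) = 0.769

coefficient alpha = 0.769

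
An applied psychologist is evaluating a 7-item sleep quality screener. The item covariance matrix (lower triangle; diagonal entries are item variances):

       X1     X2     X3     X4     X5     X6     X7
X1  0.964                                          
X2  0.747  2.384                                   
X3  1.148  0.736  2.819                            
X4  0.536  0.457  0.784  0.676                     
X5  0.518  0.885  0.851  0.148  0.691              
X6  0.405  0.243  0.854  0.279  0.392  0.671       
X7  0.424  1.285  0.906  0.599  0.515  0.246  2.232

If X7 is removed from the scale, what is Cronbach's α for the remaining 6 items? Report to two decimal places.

Remaining items: X1, X2, X3, X4, X5, X6 (k = 6).
Σσᵢ² = 0.964 + 2.384 + 2.819 + 0.676 + 0.691 + 0.671 = 8.205
total variance = 8.205 + 2 × 8.983 = 26.171
α (item deleted) = (6/5)·(1 − 8.205/26.171) = 0.82

α = 0.82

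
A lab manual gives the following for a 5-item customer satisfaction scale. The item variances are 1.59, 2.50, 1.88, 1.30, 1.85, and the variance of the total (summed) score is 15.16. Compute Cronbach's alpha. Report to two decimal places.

Cronbach's alpha = 0.50

Σσ²ᵢ = 1.59 + 2.50 + 1.88 + 1.30 + 1.85 = 9.12
α = (k/(k−1))·(1 − Σσ²ᵢ/σ²_T) = (5/4)·(1 − 9.12/15.16) = 0.50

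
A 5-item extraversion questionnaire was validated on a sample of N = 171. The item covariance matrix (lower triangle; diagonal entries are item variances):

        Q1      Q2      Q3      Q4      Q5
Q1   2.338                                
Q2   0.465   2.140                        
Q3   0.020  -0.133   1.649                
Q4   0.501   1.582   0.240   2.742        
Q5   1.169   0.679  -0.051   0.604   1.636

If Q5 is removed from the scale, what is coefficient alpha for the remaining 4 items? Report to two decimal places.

Remaining items: Q1, Q2, Q3, Q4 (k = 4).
Σσ²ᵢ = 2.338 + 2.140 + 1.649 + 2.742 = 8.869
Var(T) = 8.869 + 2 × 2.675 = 14.219
α (item deleted) = (4/3)·(1 − 8.869/14.219) = 0.50

α = 0.50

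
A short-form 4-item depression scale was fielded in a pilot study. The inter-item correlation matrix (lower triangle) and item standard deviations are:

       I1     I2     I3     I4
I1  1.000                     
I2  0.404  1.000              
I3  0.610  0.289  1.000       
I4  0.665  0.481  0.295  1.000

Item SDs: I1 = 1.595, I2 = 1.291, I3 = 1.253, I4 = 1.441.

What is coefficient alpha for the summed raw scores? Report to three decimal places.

α = 0.776

Σσ²ᵢ = 1.595² + 1.291² + 1.253² + 1.441² = 7.8572
Covariances σ_ij = r_ij · s_i · s_j:
  σ(I1,I2) = 0.404 × 1.595 × 1.291 = 0.8319
  σ(I1,I3) = 0.610 × 1.595 × 1.253 = 1.2191
  σ(I1,I4) = 0.665 × 1.595 × 1.441 = 1.5284
  σ(I2,I3) = 0.289 × 1.291 × 1.253 = 0.4675
  σ(I2,I4) = 0.481 × 1.291 × 1.441 = 0.8948
  σ(I3,I4) = 0.295 × 1.253 × 1.441 = 0.5326
σ²_T = Σσ²ᵢ + 2·Σσ_ij = 7.8572 + 2 × 5.4743 = 18.8058
α = (4/3)·(1 − 7.8572/18.8058) = 0.776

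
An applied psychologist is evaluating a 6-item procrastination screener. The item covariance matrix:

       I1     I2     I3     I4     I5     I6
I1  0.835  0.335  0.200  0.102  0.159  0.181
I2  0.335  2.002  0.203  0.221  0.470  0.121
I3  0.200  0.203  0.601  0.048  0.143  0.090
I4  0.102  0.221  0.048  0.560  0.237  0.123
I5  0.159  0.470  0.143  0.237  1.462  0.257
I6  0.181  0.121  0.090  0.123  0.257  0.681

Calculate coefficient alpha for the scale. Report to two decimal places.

Σσ²ᵢ = 0.835 + 2.002 + 0.601 + 0.560 + 1.462 + 0.681 = 6.141
Sum of the distinct covariances = 2.890
σ²_total = 6.141 + 2 × 2.890 = 11.921
α = (k/(k−1))·(1 − Σσ²ᵢ/σ²_total) = (6/5)·(1 − 6.141/11.921) = 0.58

α = 0.58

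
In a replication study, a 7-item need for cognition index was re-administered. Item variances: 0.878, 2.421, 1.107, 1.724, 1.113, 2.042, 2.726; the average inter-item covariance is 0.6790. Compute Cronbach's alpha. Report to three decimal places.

ΣVar(i) = 0.878 + 2.421 + 1.107 + 1.724 + 1.113 + 2.042 + 2.726 = 12.011
Sum of the 21 distinct covariances = 21 × 0.6790 = 14.2590
Var(T) = ΣVar(i) + 2·Σcov = 12.011 + 2 × 14.2590 = 40.5290
α = (7/6)·(1 − 12.011/40.5290) = 0.821

Cronbach's alpha = 0.821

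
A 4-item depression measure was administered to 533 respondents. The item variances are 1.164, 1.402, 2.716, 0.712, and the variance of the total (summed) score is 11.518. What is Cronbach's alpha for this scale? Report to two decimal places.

α = 0.64

Σσ²ᵢ = 1.164 + 1.402 + 2.716 + 0.712 = 5.994
α = (k/(k−1))·(1 − Σσ²ᵢ/σ²_total) = (4/3)·(1 − 5.994/11.518) = 0.64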